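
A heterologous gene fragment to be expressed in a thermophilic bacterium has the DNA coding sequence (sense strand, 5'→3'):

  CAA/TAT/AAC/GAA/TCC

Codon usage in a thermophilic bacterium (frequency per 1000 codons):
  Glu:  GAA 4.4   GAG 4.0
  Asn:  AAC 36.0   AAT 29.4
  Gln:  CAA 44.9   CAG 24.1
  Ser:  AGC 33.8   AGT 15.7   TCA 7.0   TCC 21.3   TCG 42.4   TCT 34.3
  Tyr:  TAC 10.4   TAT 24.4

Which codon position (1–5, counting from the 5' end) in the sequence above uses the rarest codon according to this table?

4

Codon 1 CAA (Gln): 44.9 per 1000.
Codon 2 TAT (Tyr): 24.4 per 1000.
Codon 3 AAC (Asn): 36.0 per 1000.
Codon 4 GAA (Glu): 4.4 per 1000.
Codon 5 TCC (Ser): 21.3 per 1000.
Lowest frequency is 4.4 at codon 4.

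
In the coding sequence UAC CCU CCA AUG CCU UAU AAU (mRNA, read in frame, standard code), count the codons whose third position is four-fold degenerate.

Codon 1 UAC (Tyr): third position 2-fold.
Codon 2 CCU (Pro): third position 4-fold.
Codon 3 CCA (Pro): third position 4-fold.
Codon 4 AUG (Met): third position 1-fold.
Codon 5 CCU (Pro): third position 4-fold.
Codon 6 UAU (Tyr): third position 2-fold.
Codon 7 AAU (Asn): third position 2-fold.
Four-fold degenerate third positions: 3.

3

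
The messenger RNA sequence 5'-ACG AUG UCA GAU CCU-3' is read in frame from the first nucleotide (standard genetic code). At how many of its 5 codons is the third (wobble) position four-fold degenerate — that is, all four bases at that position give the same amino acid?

3

Codon 1 ACG (Thr): third position 4-fold.
Codon 2 AUG (Met): third position 1-fold.
Codon 3 UCA (Ser): third position 4-fold.
Codon 4 GAU (Asp): third position 2-fold.
Codon 5 CCU (Pro): third position 4-fold.
Four-fold degenerate third positions: 3.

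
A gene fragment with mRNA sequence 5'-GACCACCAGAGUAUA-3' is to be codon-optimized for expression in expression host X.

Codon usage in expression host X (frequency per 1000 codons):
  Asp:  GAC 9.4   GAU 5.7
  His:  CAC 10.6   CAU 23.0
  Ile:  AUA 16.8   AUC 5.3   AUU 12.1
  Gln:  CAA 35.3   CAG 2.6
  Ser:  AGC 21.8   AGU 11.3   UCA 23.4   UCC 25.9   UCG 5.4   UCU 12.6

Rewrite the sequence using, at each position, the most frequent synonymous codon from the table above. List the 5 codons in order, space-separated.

Codon 1 (Asp): best is GAC at 9.4.
Codon 2 (His): best is CAU at 23.0.
Codon 3 (Gln): best is CAA at 35.3.
Codon 4 (Ser): best is UCC at 25.9.
Codon 5 (Ile): best is AUA at 16.8.

GAC CAU CAA UCC AUA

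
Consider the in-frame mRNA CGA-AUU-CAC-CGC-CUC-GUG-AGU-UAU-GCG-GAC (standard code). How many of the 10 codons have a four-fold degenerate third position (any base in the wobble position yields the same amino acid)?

Codon 1 CGA (Arg): third position 4-fold.
Codon 2 AUU (Ile): third position 3-fold.
Codon 3 CAC (His): third position 2-fold.
Codon 4 CGC (Arg): third position 4-fold.
Codon 5 CUC (Leu): third position 4-fold.
Codon 6 GUG (Val): third position 4-fold.
Codon 7 AGU (Ser): third position 2-fold.
Codon 8 UAU (Tyr): third position 2-fold.
Codon 9 GCG (Ala): third position 4-fold.
Codon 10 GAC (Asp): third position 2-fold.
Four-fold degenerate third positions: 5.

5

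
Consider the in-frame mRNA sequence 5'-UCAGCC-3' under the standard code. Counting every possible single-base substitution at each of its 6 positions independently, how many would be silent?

6

Codon 1 (UCA, Ser): 3 synonymous substitutions.
Codon 2 (GCC, Ala): 3 synonymous substitutions.
Total: 3 + 3 = 6.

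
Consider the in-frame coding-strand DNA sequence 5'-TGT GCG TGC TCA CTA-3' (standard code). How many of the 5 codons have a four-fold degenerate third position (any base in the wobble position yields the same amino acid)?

Codon 1 TGT (Cys): third position 2-fold.
Codon 2 GCG (Ala): third position 4-fold.
Codon 3 TGC (Cys): third position 2-fold.
Codon 4 TCA (Ser): third position 4-fold.
Codon 5 CTA (Leu): third position 4-fold.
Four-fold degenerate third positions: 3.

3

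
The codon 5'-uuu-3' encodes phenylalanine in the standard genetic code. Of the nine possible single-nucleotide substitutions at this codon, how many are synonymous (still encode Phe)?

Position 1: none → 0 synonymous.
Position 2: none → 0 synonymous.
Position 3: UUC → 1 synonymous.
Total: 0 + 0 + 1 = 1.

1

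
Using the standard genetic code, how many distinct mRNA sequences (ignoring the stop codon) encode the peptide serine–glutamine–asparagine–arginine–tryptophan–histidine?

Ser: 6 codons.
Gln: 2 codons.
Asn: 2 codons.
Arg: 6 codons.
Trp: 1 codon.
His: 2 codons.
6 × 2 × 2 × 6 × 1 × 2 = 288.

288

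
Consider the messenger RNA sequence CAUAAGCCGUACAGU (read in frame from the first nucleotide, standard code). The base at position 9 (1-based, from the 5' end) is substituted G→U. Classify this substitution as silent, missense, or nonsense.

silent

Position 9 falls in codon 3: CCG → Pro.
After the substitution the codon is CCU → Pro.
Both encode Pro, so the change is synonymous.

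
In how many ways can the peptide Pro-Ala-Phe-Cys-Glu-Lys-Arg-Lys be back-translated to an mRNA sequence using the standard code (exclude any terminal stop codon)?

Pro: 4 codons.
Ala: 4 codons.
Phe: 2 codons.
Cys: 2 codons.
Glu: 2 codons.
Lys: 2 codons.
Arg: 6 codons.
Lys: 2 codons.
4 × 4 × 2 × 2 × 2 × 2 × 6 × 2 = 3072.

3072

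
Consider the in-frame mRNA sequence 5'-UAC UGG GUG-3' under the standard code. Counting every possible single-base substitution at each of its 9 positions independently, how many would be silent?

4

Codon 1 (UAC, Tyr): 1 synonymous substitution.
Codon 2 (UGG, Trp): 0 synonymous substitutions.
Codon 3 (GUG, Val): 3 synonymous substitutions.
Total: 1 + 0 + 3 = 4.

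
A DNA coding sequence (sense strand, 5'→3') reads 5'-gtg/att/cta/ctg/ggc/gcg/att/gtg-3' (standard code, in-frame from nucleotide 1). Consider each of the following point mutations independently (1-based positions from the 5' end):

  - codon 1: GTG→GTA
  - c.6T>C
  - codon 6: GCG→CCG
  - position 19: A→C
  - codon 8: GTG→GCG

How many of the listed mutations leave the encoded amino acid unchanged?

Codon 1: GTG (Val) → GTA (Val) — synonymous.
Codon 2: ATT (Ile) → ATC (Ile) — synonymous.
Codon 6: GCG (Ala) → CCG (Pro) — missense.
Codon 7: ATT (Ile) → CTT (Leu) — missense.
Codon 8: GTG (Val) → GCG (Ala) — missense.
Synonymous: 2 of 5.

2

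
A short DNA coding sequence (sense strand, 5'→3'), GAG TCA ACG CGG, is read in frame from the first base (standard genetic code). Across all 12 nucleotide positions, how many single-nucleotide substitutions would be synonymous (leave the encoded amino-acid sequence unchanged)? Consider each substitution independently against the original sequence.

11

Codon 1 (GAG, Glu): 1 synonymous substitution.
Codon 2 (TCA, Ser): 3 synonymous substitutions.
Codon 3 (ACG, Thr): 3 synonymous substitutions.
Codon 4 (CGG, Arg): 4 synonymous substitutions.
Total: 1 + 3 + 3 + 4 = 11.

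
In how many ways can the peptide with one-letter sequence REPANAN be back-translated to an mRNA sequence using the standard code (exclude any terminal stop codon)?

3072

Arg: 6 codons.
Glu: 2 codons.
Pro: 4 codons.
Ala: 4 codons.
Asn: 2 codons.
Ala: 4 codons.
Asn: 2 codons.
6 × 2 × 4 × 4 × 2 × 4 × 2 = 3072.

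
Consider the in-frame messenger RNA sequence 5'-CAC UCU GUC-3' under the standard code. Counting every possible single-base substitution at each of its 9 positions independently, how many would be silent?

7

Codon 1 (CAC, His): 1 synonymous substitution.
Codon 2 (UCU, Ser): 3 synonymous substitutions.
Codon 3 (GUC, Val): 3 synonymous substitutions.
Total: 1 + 3 + 3 = 7.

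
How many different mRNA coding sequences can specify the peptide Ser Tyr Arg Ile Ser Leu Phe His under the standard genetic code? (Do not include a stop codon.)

Ser: 6 codons.
Tyr: 2 codons.
Arg: 6 codons.
Ile: 3 codons.
Ser: 6 codons.
Leu: 6 codons.
Phe: 2 codons.
His: 2 codons.
6 × 2 × 6 × 3 × 6 × 6 × 2 × 2 = 31104.

31104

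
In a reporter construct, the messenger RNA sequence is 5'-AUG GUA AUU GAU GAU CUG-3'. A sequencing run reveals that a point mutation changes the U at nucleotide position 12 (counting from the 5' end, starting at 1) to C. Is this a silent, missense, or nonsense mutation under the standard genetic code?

Position 12 falls in codon 4: GAU → Asp.
After the substitution the codon is GAC → Asp.
Both encode Asp, so the change is synonymous.

silent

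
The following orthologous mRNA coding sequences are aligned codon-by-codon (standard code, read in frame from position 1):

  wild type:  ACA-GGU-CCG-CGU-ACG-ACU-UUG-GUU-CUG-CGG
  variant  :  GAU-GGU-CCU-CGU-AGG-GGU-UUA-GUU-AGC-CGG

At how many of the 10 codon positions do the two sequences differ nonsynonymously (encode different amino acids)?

Codon 1: ACA Thr / GAU Asp — nonsynonymous.
Codon 2: GGU Gly / GGU Gly — identical.
Codon 3: CCG Pro / CCU Pro — synonymous.
Codon 4: CGU Arg / CGU Arg — identical.
Codon 5: ACG Thr / AGG Arg — nonsynonymous.
Codon 6: ACU Thr / GGU Gly — nonsynonymous.
Codon 7: UUG Leu / UUA Leu — synonymous.
Codon 8: GUU Val / GUU Val — identical.
Codon 9: CUG Leu / AGC Ser — nonsynonymous.
Codon 10: CGG Arg / CGG Arg — identical.
Nonsynonymous differences: 4.

4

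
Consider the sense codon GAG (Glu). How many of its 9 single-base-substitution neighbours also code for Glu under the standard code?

1

Position 1: none → 0 synonymous.
Position 2: none → 0 synonymous.
Position 3: GAA → 1 synonymous.
Total: 0 + 0 + 1 = 1.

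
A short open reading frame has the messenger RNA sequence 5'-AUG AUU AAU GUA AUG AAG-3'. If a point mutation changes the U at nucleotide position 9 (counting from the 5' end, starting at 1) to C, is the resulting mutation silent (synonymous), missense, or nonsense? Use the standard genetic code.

Position 9 falls in codon 3: AAU → Asn.
After the substitution the codon is AAC → Asn.
Both encode Asn, so the change is synonymous.

silent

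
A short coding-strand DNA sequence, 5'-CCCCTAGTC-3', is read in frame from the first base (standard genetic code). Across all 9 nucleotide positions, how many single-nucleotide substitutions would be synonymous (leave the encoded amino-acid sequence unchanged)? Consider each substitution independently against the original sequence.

Codon 1 (CCC, Pro): 3 synonymous substitutions.
Codon 2 (CTA, Leu): 4 synonymous substitutions.
Codon 3 (GTC, Val): 3 synonymous substitutions.
Total: 3 + 4 + 3 = 10.

10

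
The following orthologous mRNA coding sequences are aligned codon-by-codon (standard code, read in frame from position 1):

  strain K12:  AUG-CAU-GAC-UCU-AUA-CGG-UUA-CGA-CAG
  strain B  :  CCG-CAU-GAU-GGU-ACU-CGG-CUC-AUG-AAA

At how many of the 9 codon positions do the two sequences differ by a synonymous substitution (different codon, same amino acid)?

2

Codon 1: AUG Met / CCG Pro — nonsynonymous.
Codon 2: CAU His / CAU His — identical.
Codon 3: GAC Asp / GAU Asp — synonymous.
Codon 4: UCU Ser / GGU Gly — nonsynonymous.
Codon 5: AUA Ile / ACU Thr — nonsynonymous.
Codon 6: CGG Arg / CGG Arg — identical.
Codon 7: UUA Leu / CUC Leu — synonymous.
Codon 8: CGA Arg / AUG Met — nonsynonymous.
Codon 9: CAG Gln / AAA Lys — nonsynonymous.
Synonymous differences: 2.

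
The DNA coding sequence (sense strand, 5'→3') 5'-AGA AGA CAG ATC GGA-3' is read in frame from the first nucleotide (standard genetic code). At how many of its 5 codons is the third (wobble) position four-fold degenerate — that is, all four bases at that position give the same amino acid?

1

Codon 1 AGA (Arg): third position 2-fold.
Codon 2 AGA (Arg): third position 2-fold.
Codon 3 CAG (Gln): third position 2-fold.
Codon 4 ATC (Ile): third position 3-fold.
Codon 5 GGA (Gly): third position 4-fold.
Four-fold degenerate third positions: 1.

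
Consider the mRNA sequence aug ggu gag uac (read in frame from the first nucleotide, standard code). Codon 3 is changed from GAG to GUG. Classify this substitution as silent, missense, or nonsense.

missense

Position 8 falls in codon 3: GAG → Glu.
After the substitution the codon is GUG → Val.
Glu ≠ Val, so this is a missense mutation.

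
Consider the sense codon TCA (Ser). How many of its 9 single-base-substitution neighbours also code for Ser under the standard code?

Position 1: none → 0 synonymous.
Position 2: none → 0 synonymous.
Position 3: TCT, TCC, TCG → 3 synonymous.
Total: 0 + 0 + 3 = 3.

3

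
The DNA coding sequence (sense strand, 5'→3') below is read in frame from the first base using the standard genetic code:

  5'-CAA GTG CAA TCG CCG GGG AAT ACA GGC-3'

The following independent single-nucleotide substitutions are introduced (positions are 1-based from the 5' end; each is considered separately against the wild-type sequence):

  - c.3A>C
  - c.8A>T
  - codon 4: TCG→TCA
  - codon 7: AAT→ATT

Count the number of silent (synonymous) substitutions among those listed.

1

Codon 1: CAA (Gln) → CAC (His) — missense.
Codon 3: CAA (Gln) → CTA (Leu) — missense.
Codon 4: TCG (Ser) → TCA (Ser) — synonymous.
Codon 7: AAT (Asn) → ATT (Ile) — missense.
Synonymous: 1 of 4.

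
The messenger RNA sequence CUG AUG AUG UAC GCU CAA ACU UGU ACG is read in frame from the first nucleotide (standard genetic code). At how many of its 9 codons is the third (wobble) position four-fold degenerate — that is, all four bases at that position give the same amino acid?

4

Codon 1 CUG (Leu): third position 4-fold.
Codon 2 AUG (Met): third position 1-fold.
Codon 3 AUG (Met): third position 1-fold.
Codon 4 UAC (Tyr): third position 2-fold.
Codon 5 GCU (Ala): third position 4-fold.
Codon 6 CAA (Gln): third position 2-fold.
Codon 7 ACU (Thr): third position 4-fold.
Codon 8 UGU (Cys): third position 2-fold.
Codon 9 ACG (Thr): third position 4-fold.
Four-fold degenerate third positions: 4.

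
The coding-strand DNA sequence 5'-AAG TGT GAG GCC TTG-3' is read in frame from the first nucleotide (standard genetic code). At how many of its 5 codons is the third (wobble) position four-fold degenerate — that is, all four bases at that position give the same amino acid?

1

Codon 1 AAG (Lys): third position 2-fold.
Codon 2 TGT (Cys): third position 2-fold.
Codon 3 GAG (Glu): third position 2-fold.
Codon 4 GCC (Ala): third position 4-fold.
Codon 5 TTG (Leu): third position 2-fold.
Four-fold degenerate third positions: 1.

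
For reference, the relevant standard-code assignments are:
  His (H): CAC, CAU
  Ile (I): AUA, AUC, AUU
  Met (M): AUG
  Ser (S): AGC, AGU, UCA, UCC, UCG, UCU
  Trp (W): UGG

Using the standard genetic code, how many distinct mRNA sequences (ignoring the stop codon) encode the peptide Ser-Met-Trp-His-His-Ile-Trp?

Ser: 6 codons.
Met: 1 codon.
Trp: 1 codon.
His: 2 codons.
His: 2 codons.
Ile: 3 codons.
Trp: 1 codon.
6 × 1 × 1 × 2 × 2 × 3 × 1 = 72.

72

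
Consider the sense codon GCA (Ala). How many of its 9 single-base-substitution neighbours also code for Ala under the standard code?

Position 1: none → 0 synonymous.
Position 2: none → 0 synonymous.
Position 3: GCU, GCC, GCG → 3 synonymous.
Total: 0 + 0 + 3 = 3.

3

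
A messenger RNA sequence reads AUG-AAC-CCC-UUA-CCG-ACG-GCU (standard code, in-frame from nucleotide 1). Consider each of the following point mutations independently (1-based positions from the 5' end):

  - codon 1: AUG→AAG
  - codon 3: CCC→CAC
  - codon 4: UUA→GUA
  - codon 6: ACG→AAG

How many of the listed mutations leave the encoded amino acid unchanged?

Codon 1: AUG (Met) → AAG (Lys) — missense.
Codon 3: CCC (Pro) → CAC (His) — missense.
Codon 4: UUA (Leu) → GUA (Val) — missense.
Codon 6: ACG (Thr) → AAG (Lys) — missense.
Synonymous: 0 of 4.

0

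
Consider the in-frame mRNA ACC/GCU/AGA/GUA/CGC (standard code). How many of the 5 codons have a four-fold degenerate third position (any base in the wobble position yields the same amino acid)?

4

Codon 1 ACC (Thr): third position 4-fold.
Codon 2 GCU (Ala): third position 4-fold.
Codon 3 AGA (Arg): third position 2-fold.
Codon 4 GUA (Val): third position 4-fold.
Codon 5 CGC (Arg): third position 4-fold.
Four-fold degenerate third positions: 4.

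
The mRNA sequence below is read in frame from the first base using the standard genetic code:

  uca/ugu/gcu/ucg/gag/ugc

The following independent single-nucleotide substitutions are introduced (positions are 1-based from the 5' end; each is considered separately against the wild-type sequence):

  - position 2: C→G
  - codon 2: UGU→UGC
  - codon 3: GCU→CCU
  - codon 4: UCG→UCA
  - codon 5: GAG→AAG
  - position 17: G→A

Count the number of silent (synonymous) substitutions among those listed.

Codon 1: UCA (Ser) → UGA (Stop) — nonsense.
Codon 2: UGU (Cys) → UGC (Cys) — synonymous.
Codon 3: GCU (Ala) → CCU (Pro) — missense.
Codon 4: UCG (Ser) → UCA (Ser) — synonymous.
Codon 5: GAG (Glu) → AAG (Lys) — missense.
Codon 6: UGC (Cys) → UAC (Tyr) — missense.
Synonymous: 2 of 6.

2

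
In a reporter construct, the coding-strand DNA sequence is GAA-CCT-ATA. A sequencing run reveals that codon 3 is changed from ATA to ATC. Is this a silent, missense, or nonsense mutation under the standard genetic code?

silent

Position 9 falls in codon 3: ATA → Ile.
After the substitution the codon is ATC → Ile.
Both encode Ile, so the change is synonymous.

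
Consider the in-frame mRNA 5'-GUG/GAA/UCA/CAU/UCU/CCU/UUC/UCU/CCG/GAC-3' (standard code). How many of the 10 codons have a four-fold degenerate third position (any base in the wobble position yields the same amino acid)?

Codon 1 GUG (Val): third position 4-fold.
Codon 2 GAA (Glu): third position 2-fold.
Codon 3 UCA (Ser): third position 4-fold.
Codon 4 CAU (His): third position 2-fold.
Codon 5 UCU (Ser): third position 4-fold.
Codon 6 CCU (Pro): third position 4-fold.
Codon 7 UUC (Phe): third position 2-fold.
Codon 8 UCU (Ser): third position 4-fold.
Codon 9 CCG (Pro): third position 4-fold.
Codon 10 GAC (Asp): third position 2-fold.
Four-fold degenerate third positions: 6.

6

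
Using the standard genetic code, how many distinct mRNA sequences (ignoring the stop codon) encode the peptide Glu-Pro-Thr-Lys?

Glu: 2 codons.
Pro: 4 codons.
Thr: 4 codons.
Lys: 2 codons.
2 × 4 × 4 × 2 = 64.

64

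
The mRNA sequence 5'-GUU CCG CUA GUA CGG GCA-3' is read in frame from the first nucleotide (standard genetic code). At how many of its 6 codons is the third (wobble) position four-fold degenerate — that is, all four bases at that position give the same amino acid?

Codon 1 GUU (Val): third position 4-fold.
Codon 2 CCG (Pro): third position 4-fold.
Codon 3 CUA (Leu): third position 4-fold.
Codon 4 GUA (Val): third position 4-fold.
Codon 5 CGG (Arg): third position 4-fold.
Codon 6 GCA (Ala): third position 4-fold.
Four-fold degenerate third positions: 6.

6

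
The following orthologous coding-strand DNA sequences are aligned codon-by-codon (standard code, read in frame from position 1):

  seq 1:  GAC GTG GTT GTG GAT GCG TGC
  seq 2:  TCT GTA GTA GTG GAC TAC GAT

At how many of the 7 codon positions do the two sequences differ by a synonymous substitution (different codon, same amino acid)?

Codon 1: GAC Asp / TCT Ser — nonsynonymous.
Codon 2: GTG Val / GTA Val — synonymous.
Codon 3: GTT Val / GTA Val — synonymous.
Codon 4: GTG Val / GTG Val — identical.
Codon 5: GAT Asp / GAC Asp — synonymous.
Codon 6: GCG Ala / TAC Tyr — nonsynonymous.
Codon 7: TGC Cys / GAT Asp — nonsynonymous.
Synonymous differences: 3.

3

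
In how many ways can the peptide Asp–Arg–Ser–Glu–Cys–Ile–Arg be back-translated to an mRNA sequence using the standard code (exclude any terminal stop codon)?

5184

Asp: 2 codons.
Arg: 6 codons.
Ser: 6 codons.
Glu: 2 codons.
Cys: 2 codons.
Ile: 3 codons.
Arg: 6 codons.
2 × 6 × 6 × 2 × 2 × 3 × 6 = 5184.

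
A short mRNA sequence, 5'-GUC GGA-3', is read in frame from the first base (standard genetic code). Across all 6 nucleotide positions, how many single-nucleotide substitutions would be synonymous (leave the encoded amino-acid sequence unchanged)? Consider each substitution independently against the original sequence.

Codon 1 (GUC, Val): 3 synonymous substitutions.
Codon 2 (GGA, Gly): 3 synonymous substitutions.
Total: 3 + 3 = 6.

6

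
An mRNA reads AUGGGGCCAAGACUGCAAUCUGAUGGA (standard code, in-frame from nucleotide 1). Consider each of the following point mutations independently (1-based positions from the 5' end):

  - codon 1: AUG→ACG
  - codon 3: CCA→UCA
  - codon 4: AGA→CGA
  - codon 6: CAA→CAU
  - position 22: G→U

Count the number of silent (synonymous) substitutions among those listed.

1

Codon 1: AUG (Met) → ACG (Thr) — missense.
Codon 3: CCA (Pro) → UCA (Ser) — missense.
Codon 4: AGA (Arg) → CGA (Arg) — synonymous.
Codon 6: CAA (Gln) → CAU (His) — missense.
Codon 8: GAU (Asp) → UAU (Tyr) — missense.
Synonymous: 1 of 5.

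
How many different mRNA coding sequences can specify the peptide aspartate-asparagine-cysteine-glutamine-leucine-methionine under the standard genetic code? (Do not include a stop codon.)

96

Asp: 2 codons.
Asn: 2 codons.
Cys: 2 codons.
Gln: 2 codons.
Leu: 6 codons.
Met: 1 codon.
2 × 2 × 2 × 2 × 6 × 1 = 96.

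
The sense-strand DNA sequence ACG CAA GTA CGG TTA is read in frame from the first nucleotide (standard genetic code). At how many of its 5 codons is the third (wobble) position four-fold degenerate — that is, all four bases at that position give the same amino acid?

Codon 1 ACG (Thr): third position 4-fold.
Codon 2 CAA (Gln): third position 2-fold.
Codon 3 GTA (Val): third position 4-fold.
Codon 4 CGG (Arg): third position 4-fold.
Codon 5 TTA (Leu): third position 2-fold.
Four-fold degenerate third positions: 3.

3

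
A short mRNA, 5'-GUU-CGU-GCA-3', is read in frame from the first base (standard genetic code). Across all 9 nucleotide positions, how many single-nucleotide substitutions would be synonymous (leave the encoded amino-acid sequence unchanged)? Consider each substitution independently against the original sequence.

Codon 1 (GUU, Val): 3 synonymous substitutions.
Codon 2 (CGU, Arg): 3 synonymous substitutions.
Codon 3 (GCA, Ala): 3 synonymous substitutions.
Total: 3 + 3 + 3 = 9.

9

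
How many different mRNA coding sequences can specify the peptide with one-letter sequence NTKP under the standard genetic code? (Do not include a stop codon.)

Asn: 2 codons.
Thr: 4 codons.
Lys: 2 codons.
Pro: 4 codons.
2 × 4 × 2 × 4 = 64.

64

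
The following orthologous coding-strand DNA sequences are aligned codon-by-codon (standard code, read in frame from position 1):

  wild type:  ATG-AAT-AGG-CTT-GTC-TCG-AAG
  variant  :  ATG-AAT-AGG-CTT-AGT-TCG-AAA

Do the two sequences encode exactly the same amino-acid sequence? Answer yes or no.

no

Codon 1: ATG Met / ATG Met — identical.
Codon 2: AAT Asn / AAT Asn — identical.
Codon 3: AGG Arg / AGG Arg — identical.
Codon 4: CTT Leu / CTT Leu — identical.
Codon 5: GTC Val / AGT Ser — nonsynonymous.
Codon 6: TCG Ser / TCG Ser — identical.
Codon 7: AAG Lys / AAA Lys — synonymous.
Nonsynonymous differences: 1 → different protein.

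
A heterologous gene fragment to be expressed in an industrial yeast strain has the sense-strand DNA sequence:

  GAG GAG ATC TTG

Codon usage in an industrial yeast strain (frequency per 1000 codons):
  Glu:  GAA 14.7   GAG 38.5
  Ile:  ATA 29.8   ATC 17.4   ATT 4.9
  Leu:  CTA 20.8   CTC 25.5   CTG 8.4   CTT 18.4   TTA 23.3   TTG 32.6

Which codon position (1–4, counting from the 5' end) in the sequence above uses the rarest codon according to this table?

3

Codon 1 GAG (Glu): 38.5 per 1000.
Codon 2 GAG (Glu): 38.5 per 1000.
Codon 3 ATC (Ile): 17.4 per 1000.
Codon 4 TTG (Leu): 32.6 per 1000.
Lowest frequency is 17.4 at codon 3.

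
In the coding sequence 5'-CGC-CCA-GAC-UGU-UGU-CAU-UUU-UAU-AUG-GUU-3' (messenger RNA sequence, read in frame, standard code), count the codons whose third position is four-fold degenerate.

Codon 1 CGC (Arg): third position 4-fold.
Codon 2 CCA (Pro): third position 4-fold.
Codon 3 GAC (Asp): third position 2-fold.
Codon 4 UGU (Cys): third position 2-fold.
Codon 5 UGU (Cys): third position 2-fold.
Codon 6 CAU (His): third position 2-fold.
Codon 7 UUU (Phe): third position 2-fold.
Codon 8 UAU (Tyr): third position 2-fold.
Codon 9 AUG (Met): third position 1-fold.
Codon 10 GUU (Val): third position 4-fold.
Four-fold degenerate third positions: 3.

3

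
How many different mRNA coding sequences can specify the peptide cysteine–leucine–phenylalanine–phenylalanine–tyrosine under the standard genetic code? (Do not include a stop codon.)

96

Cys: 2 codons.
Leu: 6 codons.
Phe: 2 codons.
Phe: 2 codons.
Tyr: 2 codons.
2 × 6 × 2 × 2 × 2 = 96.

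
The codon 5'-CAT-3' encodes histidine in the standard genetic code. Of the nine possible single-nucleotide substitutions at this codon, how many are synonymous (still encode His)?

1

Position 1: none → 0 synonymous.
Position 2: none → 0 synonymous.
Position 3: CAC → 1 synonymous.
Total: 0 + 0 + 1 = 1.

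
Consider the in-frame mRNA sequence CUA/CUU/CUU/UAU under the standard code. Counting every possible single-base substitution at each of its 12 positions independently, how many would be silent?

11

Codon 1 (CUA, Leu): 4 synonymous substitutions.
Codon 2 (CUU, Leu): 3 synonymous substitutions.
Codon 3 (CUU, Leu): 3 synonymous substitutions.
Codon 4 (UAU, Tyr): 1 synonymous substitution.
Total: 4 + 3 + 3 + 1 = 11.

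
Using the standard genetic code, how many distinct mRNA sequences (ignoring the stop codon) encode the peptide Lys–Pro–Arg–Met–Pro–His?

384

Lys: 2 codons.
Pro: 4 codons.
Arg: 6 codons.
Met: 1 codon.
Pro: 4 codons.
His: 2 codons.
2 × 4 × 6 × 1 × 4 × 2 = 384.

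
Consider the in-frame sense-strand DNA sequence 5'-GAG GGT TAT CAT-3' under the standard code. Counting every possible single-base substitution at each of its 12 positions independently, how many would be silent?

6

Codon 1 (GAG, Glu): 1 synonymous substitution.
Codon 2 (GGT, Gly): 3 synonymous substitutions.
Codon 3 (TAT, Tyr): 1 synonymous substitution.
Codon 4 (CAT, His): 1 synonymous substitution.
Total: 1 + 3 + 1 + 1 = 6.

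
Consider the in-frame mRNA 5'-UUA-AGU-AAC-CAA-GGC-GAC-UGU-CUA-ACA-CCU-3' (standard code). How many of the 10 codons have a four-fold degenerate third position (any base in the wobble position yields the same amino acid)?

4

Codon 1 UUA (Leu): third position 2-fold.
Codon 2 AGU (Ser): third position 2-fold.
Codon 3 AAC (Asn): third position 2-fold.
Codon 4 CAA (Gln): third position 2-fold.
Codon 5 GGC (Gly): third position 4-fold.
Codon 6 GAC (Asp): third position 2-fold.
Codon 7 UGU (Cys): third position 2-fold.
Codon 8 CUA (Leu): third position 4-fold.
Codon 9 ACA (Thr): third position 4-fold.
Codon 10 CCU (Pro): third position 4-fold.
Four-fold degenerate third positions: 4.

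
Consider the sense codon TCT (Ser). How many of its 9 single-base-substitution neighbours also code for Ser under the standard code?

3

Position 1: none → 0 synonymous.
Position 2: none → 0 synonymous.
Position 3: TCC, TCA, TCG → 3 synonymous.
Total: 0 + 0 + 3 = 3.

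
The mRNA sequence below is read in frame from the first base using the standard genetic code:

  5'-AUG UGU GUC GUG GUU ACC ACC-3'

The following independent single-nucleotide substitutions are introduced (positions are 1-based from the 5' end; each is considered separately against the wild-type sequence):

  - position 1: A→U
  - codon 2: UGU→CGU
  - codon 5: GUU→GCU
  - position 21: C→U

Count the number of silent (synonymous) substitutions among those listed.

1

Codon 1: AUG (Met) → UUG (Leu) — missense.
Codon 2: UGU (Cys) → CGU (Arg) — missense.
Codon 5: GUU (Val) → GCU (Ala) — missense.
Codon 7: ACC (Thr) → ACU (Thr) — synonymous.
Synonymous: 1 of 4.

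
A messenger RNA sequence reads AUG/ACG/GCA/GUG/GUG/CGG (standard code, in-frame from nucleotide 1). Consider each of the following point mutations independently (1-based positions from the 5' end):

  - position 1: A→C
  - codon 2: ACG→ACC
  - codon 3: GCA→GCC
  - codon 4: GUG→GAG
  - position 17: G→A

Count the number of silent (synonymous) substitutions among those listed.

2

Codon 1: AUG (Met) → CUG (Leu) — missense.
Codon 2: ACG (Thr) → ACC (Thr) — synonymous.
Codon 3: GCA (Ala) → GCC (Ala) — synonymous.
Codon 4: GUG (Val) → GAG (Glu) — missense.
Codon 6: CGG (Arg) → CAG (Gln) — missense.
Synonymous: 2 of 5.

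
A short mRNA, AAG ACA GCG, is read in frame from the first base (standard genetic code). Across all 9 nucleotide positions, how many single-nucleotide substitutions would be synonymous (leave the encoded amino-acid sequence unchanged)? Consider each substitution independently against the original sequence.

Codon 1 (AAG, Lys): 1 synonymous substitution.
Codon 2 (ACA, Thr): 3 synonymous substitutions.
Codon 3 (GCG, Ala): 3 synonymous substitutions.
Total: 1 + 3 + 3 = 7.

7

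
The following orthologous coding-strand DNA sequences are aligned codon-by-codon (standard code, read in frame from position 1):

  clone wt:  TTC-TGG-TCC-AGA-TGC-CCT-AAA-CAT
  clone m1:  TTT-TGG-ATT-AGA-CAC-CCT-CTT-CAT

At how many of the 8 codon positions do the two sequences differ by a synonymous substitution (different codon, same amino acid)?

Codon 1: TTC Phe / TTT Phe — synonymous.
Codon 2: TGG Trp / TGG Trp — identical.
Codon 3: TCC Ser / ATT Ile — nonsynonymous.
Codon 4: AGA Arg / AGA Arg — identical.
Codon 5: TGC Cys / CAC His — nonsynonymous.
Codon 6: CCT Pro / CCT Pro — identical.
Codon 7: AAA Lys / CTT Leu — nonsynonymous.
Codon 8: CAT His / CAT His — identical.
Synonymous differences: 1.

1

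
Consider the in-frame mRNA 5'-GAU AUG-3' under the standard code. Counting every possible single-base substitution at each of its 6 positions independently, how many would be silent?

Codon 1 (GAU, Asp): 1 synonymous substitution.
Codon 2 (AUG, Met): 0 synonymous substitutions.
Total: 1 + 0 = 1.

1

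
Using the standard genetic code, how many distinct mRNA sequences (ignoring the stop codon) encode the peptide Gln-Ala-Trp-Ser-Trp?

Gln: 2 codons.
Ala: 4 codons.
Trp: 1 codon.
Ser: 6 codons.
Trp: 1 codon.
2 × 4 × 1 × 6 × 1 = 48.

48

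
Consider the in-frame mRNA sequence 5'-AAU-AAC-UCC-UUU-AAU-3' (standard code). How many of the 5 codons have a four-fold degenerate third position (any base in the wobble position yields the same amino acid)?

Codon 1 AAU (Asn): third position 2-fold.
Codon 2 AAC (Asn): third position 2-fold.
Codon 3 UCC (Ser): third position 4-fold.
Codon 4 UUU (Phe): third position 2-fold.
Codon 5 AAU (Asn): third position 2-fold.
Four-fold degenerate third positions: 1.

1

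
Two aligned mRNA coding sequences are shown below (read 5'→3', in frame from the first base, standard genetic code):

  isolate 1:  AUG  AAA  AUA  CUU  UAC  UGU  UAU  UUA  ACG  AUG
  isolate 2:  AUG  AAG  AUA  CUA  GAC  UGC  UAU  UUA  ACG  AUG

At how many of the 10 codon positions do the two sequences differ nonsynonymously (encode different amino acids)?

1

Codon 1: AUG Met / AUG Met — identical.
Codon 2: AAA Lys / AAG Lys — synonymous.
Codon 3: AUA Ile / AUA Ile — identical.
Codon 4: CUU Leu / CUA Leu — synonymous.
Codon 5: UAC Tyr / GAC Asp — nonsynonymous.
Codon 6: UGU Cys / UGC Cys — synonymous.
Codon 7: UAU Tyr / UAU Tyr — identical.
Codon 8: UUA Leu / UUA Leu — identical.
Codon 9: ACG Thr / ACG Thr — identical.
Codon 10: AUG Met / AUG Met — identical.
Nonsynonymous differences: 1.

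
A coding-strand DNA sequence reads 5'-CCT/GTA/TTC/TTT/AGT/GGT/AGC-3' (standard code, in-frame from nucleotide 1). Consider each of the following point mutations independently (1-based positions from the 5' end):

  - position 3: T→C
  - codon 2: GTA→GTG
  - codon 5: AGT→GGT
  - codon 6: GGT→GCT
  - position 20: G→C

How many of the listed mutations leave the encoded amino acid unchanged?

Codon 1: CCT (Pro) → CCC (Pro) — synonymous.
Codon 2: GTA (Val) → GTG (Val) — synonymous.
Codon 5: AGT (Ser) → GGT (Gly) — missense.
Codon 6: GGT (Gly) → GCT (Ala) — missense.
Codon 7: AGC (Ser) → ACC (Thr) — missense.
Synonymous: 2 of 5.

2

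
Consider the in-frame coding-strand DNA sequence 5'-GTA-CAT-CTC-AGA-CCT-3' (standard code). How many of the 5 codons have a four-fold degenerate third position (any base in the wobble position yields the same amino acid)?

3

Codon 1 GTA (Val): third position 4-fold.
Codon 2 CAT (His): third position 2-fold.
Codon 3 CTC (Leu): third position 4-fold.
Codon 4 AGA (Arg): third position 2-fold.
Codon 5 CCT (Pro): third position 4-fold.
Four-fold degenerate third positions: 3.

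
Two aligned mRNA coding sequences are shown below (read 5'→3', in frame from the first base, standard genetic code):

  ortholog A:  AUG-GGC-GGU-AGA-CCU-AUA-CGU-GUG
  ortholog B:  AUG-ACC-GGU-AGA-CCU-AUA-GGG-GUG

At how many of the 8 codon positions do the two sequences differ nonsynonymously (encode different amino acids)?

Codon 1: AUG Met / AUG Met — identical.
Codon 2: GGC Gly / ACC Thr — nonsynonymous.
Codon 3: GGU Gly / GGU Gly — identical.
Codon 4: AGA Arg / AGA Arg — identical.
Codon 5: CCU Pro / CCU Pro — identical.
Codon 6: AUA Ile / AUA Ile — identical.
Codon 7: CGU Arg / GGG Gly — nonsynonymous.
Codon 8: GUG Val / GUG Val — identical.
Nonsynonymous differences: 2.

2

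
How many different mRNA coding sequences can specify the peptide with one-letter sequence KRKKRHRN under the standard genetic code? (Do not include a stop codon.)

Lys: 2 codons.
Arg: 6 codons.
Lys: 2 codons.
Lys: 2 codons.
Arg: 6 codons.
His: 2 codons.
Arg: 6 codons.
Asn: 2 codons.
2 × 6 × 2 × 2 × 6 × 2 × 6 × 2 = 6912.

6912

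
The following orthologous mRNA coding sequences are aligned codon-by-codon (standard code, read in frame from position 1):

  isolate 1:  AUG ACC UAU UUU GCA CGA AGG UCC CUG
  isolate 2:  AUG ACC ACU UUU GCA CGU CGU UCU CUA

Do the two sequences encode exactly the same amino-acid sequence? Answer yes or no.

Codon 1: AUG Met / AUG Met — identical.
Codon 2: ACC Thr / ACC Thr — identical.
Codon 3: UAU Tyr / ACU Thr — nonsynonymous.
Codon 4: UUU Phe / UUU Phe — identical.
Codon 5: GCA Ala / GCA Ala — identical.
Codon 6: CGA Arg / CGU Arg — synonymous.
Codon 7: AGG Arg / CGU Arg — synonymous.
Codon 8: UCC Ser / UCU Ser — synonymous.
Codon 9: CUG Leu / CUA Leu — synonymous.
Nonsynonymous differences: 1 → different protein.

no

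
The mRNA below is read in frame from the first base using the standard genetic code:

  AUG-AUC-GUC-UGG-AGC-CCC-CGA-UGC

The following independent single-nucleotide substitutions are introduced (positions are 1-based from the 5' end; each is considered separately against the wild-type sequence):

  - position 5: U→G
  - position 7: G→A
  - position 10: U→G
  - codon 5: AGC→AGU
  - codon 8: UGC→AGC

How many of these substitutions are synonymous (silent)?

Codon 2: AUC (Ile) → AGC (Ser) — missense.
Codon 3: GUC (Val) → AUC (Ile) — missense.
Codon 4: UGG (Trp) → GGG (Gly) — missense.
Codon 5: AGC (Ser) → AGU (Ser) — synonymous.
Codon 8: UGC (Cys) → AGC (Ser) — missense.
Synonymous: 1 of 5.

1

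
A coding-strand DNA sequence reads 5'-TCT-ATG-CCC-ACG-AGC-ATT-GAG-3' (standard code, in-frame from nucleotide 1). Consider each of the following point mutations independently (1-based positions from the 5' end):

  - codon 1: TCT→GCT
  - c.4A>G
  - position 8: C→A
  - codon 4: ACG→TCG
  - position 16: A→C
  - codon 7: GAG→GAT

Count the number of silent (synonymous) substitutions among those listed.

Codon 1: TCT (Ser) → GCT (Ala) — missense.
Codon 2: ATG (Met) → GTG (Val) — missense.
Codon 3: CCC (Pro) → CAC (His) — missense.
Codon 4: ACG (Thr) → TCG (Ser) — missense.
Codon 6: ATT (Ile) → CTT (Leu) — missense.
Codon 7: GAG (Glu) → GAT (Asp) — missense.
Synonymous: 0 of 6.

0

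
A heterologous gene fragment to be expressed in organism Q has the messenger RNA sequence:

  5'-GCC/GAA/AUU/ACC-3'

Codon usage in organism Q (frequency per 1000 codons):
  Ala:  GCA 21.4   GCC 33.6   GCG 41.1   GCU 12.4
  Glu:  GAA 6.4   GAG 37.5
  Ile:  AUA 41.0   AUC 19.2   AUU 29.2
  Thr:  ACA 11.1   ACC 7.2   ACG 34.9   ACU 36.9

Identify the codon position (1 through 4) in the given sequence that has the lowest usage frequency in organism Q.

2

Codon 1 GCC (Ala): 33.6 per 1000.
Codon 2 GAA (Glu): 6.4 per 1000.
Codon 3 AUU (Ile): 29.2 per 1000.
Codon 4 ACC (Thr): 7.2 per 1000.
Lowest frequency is 6.4 at codon 2.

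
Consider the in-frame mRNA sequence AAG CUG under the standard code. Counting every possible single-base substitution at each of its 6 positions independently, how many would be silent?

5

Codon 1 (AAG, Lys): 1 synonymous substitution.
Codon 2 (CUG, Leu): 4 synonymous substitutions.
Total: 1 + 4 = 5.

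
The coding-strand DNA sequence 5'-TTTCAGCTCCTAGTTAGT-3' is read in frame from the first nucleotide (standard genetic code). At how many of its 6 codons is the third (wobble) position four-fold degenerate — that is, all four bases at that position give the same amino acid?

Codon 1 TTT (Phe): third position 2-fold.
Codon 2 CAG (Gln): third position 2-fold.
Codon 3 CTC (Leu): third position 4-fold.
Codon 4 CTA (Leu): third position 4-fold.
Codon 5 GTT (Val): third position 4-fold.
Codon 6 AGT (Ser): third position 2-fold.
Four-fold degenerate third positions: 3.

3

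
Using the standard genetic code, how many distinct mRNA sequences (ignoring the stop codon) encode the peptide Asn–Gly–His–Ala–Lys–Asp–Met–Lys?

512

Asn: 2 codons.
Gly: 4 codons.
His: 2 codons.
Ala: 4 codons.
Lys: 2 codons.
Asp: 2 codons.
Met: 1 codon.
Lys: 2 codons.
2 × 4 × 2 × 4 × 2 × 2 × 1 × 2 = 512.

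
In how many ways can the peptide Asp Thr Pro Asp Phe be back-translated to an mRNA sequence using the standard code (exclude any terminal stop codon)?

Asp: 2 codons.
Thr: 4 codons.
Pro: 4 codons.
Asp: 2 codons.
Phe: 2 codons.
2 × 4 × 4 × 2 × 2 = 128.

128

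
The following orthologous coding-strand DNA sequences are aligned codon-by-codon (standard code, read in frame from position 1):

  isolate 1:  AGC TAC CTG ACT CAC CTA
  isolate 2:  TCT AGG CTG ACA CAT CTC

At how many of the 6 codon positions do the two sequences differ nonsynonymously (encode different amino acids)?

1

Codon 1: AGC Ser / TCT Ser — synonymous.
Codon 2: TAC Tyr / AGG Arg — nonsynonymous.
Codon 3: CTG Leu / CTG Leu — identical.
Codon 4: ACT Thr / ACA Thr — synonymous.
Codon 5: CAC His / CAT His — synonymous.
Codon 6: CTA Leu / CTC Leu — synonymous.
Nonsynonymous differences: 1.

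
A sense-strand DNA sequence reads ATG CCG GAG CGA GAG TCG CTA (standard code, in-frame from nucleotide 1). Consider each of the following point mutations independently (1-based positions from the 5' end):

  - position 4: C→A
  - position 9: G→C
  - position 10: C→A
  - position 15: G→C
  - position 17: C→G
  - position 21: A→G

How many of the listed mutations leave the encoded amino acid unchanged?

2

Codon 2: CCG (Pro) → ACG (Thr) — missense.
Codon 3: GAG (Glu) → GAC (Asp) — missense.
Codon 4: CGA (Arg) → AGA (Arg) — synonymous.
Codon 5: GAG (Glu) → GAC (Asp) — missense.
Codon 6: TCG (Ser) → TGG (Trp) — missense.
Codon 7: CTA (Leu) → CTG (Leu) — synonymous.
Synonymous: 2 of 6.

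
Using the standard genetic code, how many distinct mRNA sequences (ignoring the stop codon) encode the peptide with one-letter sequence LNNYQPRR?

13824

Leu: 6 codons.
Asn: 2 codons.
Asn: 2 codons.
Tyr: 2 codons.
Gln: 2 codons.
Pro: 4 codons.
Arg: 6 codons.
Arg: 6 codons.
6 × 2 × 2 × 2 × 2 × 4 × 6 × 6 = 13824.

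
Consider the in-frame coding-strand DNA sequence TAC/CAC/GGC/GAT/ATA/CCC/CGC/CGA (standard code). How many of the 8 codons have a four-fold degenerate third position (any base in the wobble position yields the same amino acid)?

Codon 1 TAC (Tyr): third position 2-fold.
Codon 2 CAC (His): third position 2-fold.
Codon 3 GGC (Gly): third position 4-fold.
Codon 4 GAT (Asp): third position 2-fold.
Codon 5 ATA (Ile): third position 3-fold.
Codon 6 CCC (Pro): third position 4-fold.
Codon 7 CGC (Arg): third position 4-fold.
Codon 8 CGA (Arg): third position 4-fold.
Four-fold degenerate third positions: 4.

4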